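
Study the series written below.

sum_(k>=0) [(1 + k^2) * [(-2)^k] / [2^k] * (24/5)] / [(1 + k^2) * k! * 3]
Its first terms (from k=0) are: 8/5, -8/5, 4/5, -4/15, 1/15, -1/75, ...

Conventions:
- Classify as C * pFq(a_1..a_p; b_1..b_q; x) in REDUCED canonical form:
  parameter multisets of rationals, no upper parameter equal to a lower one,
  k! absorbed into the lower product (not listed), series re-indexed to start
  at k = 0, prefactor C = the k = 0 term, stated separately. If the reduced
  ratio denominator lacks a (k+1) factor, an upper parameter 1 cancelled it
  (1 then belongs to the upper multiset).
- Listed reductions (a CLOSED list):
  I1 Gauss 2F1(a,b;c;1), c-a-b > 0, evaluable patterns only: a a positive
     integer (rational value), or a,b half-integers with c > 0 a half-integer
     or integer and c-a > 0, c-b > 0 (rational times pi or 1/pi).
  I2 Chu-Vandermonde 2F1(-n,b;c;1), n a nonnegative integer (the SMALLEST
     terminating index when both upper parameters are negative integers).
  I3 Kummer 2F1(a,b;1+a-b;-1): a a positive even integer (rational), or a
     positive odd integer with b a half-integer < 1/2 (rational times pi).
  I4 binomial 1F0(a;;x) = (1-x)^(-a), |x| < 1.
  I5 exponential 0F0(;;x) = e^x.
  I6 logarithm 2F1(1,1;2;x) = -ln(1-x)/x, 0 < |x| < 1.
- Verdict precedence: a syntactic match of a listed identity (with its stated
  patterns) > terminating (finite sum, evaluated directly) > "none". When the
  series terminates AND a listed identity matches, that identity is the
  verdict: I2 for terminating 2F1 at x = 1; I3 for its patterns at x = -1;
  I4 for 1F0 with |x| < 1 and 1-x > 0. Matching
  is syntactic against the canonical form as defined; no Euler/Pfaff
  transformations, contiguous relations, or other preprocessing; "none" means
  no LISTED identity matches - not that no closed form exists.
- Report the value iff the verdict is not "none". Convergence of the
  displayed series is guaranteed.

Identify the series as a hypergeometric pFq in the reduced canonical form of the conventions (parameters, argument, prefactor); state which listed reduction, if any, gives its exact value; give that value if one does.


Prefactor 8/5, argument -1: 0F0 with upper {-} over lower {-}. Verdict at x = -1: the I5 exponential reduction matches (the 0F0 exponential series at x = -1). Value: (8/5) * e^(-1).

Key observation: t_0 being 8/5, the factor k^2 + 1 cancels (top and bottom), leaving C = 8/5.
Term ratio: r(k) = (-1) * 1 / [(k+1)] - rational in k, leading ratio (-1); with t_0 = 8/5, classification follows.


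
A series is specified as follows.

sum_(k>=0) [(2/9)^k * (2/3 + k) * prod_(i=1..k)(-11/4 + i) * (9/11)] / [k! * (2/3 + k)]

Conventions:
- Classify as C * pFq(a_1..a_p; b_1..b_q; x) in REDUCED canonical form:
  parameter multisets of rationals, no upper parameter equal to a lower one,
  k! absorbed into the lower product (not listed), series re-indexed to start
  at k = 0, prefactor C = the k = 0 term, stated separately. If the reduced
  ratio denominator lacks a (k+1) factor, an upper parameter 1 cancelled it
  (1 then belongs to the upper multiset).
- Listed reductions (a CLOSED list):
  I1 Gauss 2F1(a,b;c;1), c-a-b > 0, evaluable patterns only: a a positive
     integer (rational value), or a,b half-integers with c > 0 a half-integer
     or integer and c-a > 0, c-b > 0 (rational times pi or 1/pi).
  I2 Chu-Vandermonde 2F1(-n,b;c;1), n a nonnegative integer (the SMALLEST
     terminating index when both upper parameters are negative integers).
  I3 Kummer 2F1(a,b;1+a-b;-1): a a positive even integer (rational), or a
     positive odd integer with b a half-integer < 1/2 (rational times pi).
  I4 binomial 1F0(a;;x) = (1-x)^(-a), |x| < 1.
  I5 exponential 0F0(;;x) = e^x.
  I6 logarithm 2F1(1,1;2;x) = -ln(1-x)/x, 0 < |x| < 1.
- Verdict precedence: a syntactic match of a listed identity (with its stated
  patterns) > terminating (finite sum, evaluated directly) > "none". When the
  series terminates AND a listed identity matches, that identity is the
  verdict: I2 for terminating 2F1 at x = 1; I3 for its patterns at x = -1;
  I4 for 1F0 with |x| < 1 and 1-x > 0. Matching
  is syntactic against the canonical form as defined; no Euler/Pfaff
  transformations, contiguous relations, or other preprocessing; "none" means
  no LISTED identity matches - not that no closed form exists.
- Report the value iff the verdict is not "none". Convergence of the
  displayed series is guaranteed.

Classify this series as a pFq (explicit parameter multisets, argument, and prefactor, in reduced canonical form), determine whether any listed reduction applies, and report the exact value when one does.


The series (x = 2/9) is 1F0: upper {-7/4}, lower {-}, prefactor 9/11. Verdict: the I4 binomial reduction applies (the 1F0 binomial series: exponent 7/4, x = 2/9). Its exact value is (9/11) * (7/9)^(7/4).

Key observation: from the first term 9/11: the running product (prefactor 9/11) telescopes to a rising factorial.
Ratio: r(k) = (2/9) * (k-7/4) / [(k+1)] - rational in k. x = (2/9); t_0 = 9/11; negate the roots.


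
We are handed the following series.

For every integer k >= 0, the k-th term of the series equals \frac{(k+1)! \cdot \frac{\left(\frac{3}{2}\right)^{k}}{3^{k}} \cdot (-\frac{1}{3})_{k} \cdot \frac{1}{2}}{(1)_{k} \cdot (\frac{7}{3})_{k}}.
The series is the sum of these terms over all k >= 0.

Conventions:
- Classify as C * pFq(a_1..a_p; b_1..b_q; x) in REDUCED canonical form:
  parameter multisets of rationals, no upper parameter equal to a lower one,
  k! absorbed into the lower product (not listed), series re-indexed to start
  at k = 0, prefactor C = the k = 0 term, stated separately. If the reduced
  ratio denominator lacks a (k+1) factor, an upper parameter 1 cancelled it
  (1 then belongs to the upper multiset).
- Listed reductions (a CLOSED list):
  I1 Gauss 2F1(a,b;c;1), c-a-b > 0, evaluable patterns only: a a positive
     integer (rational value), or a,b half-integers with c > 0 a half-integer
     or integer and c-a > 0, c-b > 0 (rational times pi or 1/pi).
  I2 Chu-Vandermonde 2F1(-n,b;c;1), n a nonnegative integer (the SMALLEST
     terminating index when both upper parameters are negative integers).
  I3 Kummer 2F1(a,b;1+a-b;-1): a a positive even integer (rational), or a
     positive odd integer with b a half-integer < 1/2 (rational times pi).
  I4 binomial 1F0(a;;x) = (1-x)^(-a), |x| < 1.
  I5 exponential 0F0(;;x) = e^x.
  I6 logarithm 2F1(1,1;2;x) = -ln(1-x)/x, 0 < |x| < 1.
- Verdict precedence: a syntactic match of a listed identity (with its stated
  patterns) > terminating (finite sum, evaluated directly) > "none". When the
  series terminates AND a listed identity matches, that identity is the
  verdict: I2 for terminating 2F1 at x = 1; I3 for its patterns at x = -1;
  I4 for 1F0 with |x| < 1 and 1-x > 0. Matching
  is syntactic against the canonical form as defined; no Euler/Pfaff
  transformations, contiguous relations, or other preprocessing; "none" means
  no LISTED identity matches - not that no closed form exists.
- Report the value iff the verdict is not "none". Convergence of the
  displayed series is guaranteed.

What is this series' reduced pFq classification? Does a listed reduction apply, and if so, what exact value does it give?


x = \frac{1}{2} here; the reduced form reads 2F1, upper {-\frac{1}{3}, 2}, lower {\frac{7}{3}}, C = \frac{1}{2}. Verdict: none. A 2F1 with upper {-\frac{1}{3}, 2} fits none of I1-I6 at x = \frac{1}{2}; the sum runs forever.

First insight: t_0 = \frac{1}{2} here, and the two k-th powers (C = 1/2) combine into one argument.
Step ratio: r(k) = \frac{1}{2} * (k-\frac{1}{3}) (k+2) / [(k+\frac{7}{3}) (k+1)] ; factor over Q: parameters, x = \frac{1}{2}, and C = \frac{1}{2}.


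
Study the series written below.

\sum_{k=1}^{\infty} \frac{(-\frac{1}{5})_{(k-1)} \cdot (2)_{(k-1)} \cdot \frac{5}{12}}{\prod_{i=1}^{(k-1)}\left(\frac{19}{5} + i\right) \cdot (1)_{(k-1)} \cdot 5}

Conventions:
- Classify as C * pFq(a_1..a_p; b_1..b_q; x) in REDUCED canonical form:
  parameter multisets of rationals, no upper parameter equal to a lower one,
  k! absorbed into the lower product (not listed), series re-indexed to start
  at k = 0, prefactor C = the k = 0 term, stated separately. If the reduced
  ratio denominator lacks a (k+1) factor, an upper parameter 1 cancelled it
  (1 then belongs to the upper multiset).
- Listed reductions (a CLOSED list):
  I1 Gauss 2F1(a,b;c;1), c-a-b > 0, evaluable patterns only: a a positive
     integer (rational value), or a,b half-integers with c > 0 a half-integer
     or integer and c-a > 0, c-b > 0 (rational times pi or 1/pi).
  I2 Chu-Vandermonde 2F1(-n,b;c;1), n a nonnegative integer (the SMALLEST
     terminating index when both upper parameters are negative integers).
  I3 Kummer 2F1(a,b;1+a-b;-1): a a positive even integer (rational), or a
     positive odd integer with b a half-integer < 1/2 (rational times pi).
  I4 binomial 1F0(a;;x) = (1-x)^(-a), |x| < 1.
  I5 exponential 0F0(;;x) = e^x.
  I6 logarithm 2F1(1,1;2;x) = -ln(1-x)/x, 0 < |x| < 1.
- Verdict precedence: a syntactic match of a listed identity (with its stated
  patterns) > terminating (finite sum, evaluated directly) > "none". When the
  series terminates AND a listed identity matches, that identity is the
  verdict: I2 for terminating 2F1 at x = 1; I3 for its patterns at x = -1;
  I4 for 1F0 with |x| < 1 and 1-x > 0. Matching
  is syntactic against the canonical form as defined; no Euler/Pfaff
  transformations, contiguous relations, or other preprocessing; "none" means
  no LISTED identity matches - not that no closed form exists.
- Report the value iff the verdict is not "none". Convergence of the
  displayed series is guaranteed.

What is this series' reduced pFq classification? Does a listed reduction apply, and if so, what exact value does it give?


This is \frac{1}{12} * 2F1(-\frac{1}{5}, 2; \frac{24}{5}; 1) in reduced canonical form. Verdict: Gauss's theorem (I1) matches (x = 1: the Gamma ratio telescopes since c-a-b = 3 > 0 and a = 2 in Z>0). Sum: \frac{133}{1800}.

Structural cue: x = 1 and the constant factors (C = 1/12, x = 1) combine into one prefactor.
Consecutive-term ratio: r(k) = 1 * (k-\frac{1}{5}) (k+2) / [(k+\frac{24}{5}) (k+1)] - rational; roots negated = parameters, x = 1, C = \frac{1}{12}.


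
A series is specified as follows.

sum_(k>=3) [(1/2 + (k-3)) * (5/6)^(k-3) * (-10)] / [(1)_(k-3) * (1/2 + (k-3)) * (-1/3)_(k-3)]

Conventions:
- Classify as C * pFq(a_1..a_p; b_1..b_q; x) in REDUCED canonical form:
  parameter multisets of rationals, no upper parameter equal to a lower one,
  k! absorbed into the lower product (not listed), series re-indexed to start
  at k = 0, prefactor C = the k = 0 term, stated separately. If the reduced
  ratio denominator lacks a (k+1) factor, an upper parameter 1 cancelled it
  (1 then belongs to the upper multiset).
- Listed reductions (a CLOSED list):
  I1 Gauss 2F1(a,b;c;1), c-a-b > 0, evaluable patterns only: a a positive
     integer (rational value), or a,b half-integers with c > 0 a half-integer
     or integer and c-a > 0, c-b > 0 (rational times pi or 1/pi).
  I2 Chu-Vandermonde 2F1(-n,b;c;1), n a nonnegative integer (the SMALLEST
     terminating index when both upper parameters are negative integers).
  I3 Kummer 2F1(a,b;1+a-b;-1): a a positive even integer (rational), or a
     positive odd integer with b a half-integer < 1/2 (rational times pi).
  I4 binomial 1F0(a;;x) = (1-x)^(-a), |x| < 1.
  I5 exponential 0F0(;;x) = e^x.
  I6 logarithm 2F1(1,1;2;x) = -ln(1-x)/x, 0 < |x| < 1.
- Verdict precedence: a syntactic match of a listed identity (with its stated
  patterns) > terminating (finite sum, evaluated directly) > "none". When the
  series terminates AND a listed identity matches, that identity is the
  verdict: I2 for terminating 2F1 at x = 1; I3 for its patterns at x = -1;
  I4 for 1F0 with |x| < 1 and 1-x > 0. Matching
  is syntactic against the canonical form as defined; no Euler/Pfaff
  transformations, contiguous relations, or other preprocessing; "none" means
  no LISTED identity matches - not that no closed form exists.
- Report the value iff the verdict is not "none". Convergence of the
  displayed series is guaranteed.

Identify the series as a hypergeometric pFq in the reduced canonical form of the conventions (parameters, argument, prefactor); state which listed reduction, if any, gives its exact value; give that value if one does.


This is -10 * 0F1(-; -1/3; 5/6) in reduced canonical form. Verdict: none - this 0F1 at x = 5/6 matches no listed pattern, and upper {-} holds no stopper.

The tell: t_0 being -10, k + 1/2 divides numerator and denominator alike; C = -10 after cancelling.
Adjacent-term ratio: r(k) = (5/6) * 1 / [(k-1/3) (k+1)] - rational in k, leading ratio (5/6); with t_0 = -10, classification follows.


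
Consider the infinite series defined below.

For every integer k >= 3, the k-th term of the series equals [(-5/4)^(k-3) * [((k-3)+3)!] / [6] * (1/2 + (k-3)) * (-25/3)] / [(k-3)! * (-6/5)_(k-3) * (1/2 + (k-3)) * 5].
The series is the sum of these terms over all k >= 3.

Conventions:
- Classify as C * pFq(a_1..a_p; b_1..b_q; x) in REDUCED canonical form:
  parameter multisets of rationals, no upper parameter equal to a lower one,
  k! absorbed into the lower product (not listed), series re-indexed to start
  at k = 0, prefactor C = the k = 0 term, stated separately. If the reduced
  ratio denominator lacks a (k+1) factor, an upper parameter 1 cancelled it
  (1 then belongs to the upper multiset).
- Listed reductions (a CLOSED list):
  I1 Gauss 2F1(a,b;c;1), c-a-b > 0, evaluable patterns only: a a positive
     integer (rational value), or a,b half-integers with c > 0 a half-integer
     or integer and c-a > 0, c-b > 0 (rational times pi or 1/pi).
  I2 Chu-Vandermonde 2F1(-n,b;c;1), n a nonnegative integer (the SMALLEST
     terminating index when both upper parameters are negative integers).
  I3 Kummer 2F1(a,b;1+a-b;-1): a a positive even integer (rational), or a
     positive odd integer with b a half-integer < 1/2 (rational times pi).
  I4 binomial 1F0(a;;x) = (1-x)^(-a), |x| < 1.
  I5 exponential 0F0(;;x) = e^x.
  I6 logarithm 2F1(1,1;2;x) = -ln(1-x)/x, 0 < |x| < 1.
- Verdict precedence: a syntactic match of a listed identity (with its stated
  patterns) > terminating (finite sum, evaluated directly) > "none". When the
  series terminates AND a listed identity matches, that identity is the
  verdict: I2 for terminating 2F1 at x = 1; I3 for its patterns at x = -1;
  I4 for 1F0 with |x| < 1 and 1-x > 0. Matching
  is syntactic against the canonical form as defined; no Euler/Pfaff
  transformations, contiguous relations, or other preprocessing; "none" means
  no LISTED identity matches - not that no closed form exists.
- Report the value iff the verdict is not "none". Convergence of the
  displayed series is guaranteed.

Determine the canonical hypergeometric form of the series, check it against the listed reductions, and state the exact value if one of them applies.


At argument -5/4: a 1F1 with upper {4}, lower {-6/5}, scaled by C = -5/3. Verdict: none - at argument -5/4 the multisets {4} ; {-6/5} match no listed identity.

First insight: t_0 = -5/3 here, and the factorial ratio (C = -5/3) (k+a-1)!/(a-1)! is a rising factorial (a)_k.
Term ratio: r(k) = (-5/4) * (k+4) / [(k-6/5) (k+1)] - rational in k, leading ratio (-5/4); with t_0 = -5/3, classification follows.


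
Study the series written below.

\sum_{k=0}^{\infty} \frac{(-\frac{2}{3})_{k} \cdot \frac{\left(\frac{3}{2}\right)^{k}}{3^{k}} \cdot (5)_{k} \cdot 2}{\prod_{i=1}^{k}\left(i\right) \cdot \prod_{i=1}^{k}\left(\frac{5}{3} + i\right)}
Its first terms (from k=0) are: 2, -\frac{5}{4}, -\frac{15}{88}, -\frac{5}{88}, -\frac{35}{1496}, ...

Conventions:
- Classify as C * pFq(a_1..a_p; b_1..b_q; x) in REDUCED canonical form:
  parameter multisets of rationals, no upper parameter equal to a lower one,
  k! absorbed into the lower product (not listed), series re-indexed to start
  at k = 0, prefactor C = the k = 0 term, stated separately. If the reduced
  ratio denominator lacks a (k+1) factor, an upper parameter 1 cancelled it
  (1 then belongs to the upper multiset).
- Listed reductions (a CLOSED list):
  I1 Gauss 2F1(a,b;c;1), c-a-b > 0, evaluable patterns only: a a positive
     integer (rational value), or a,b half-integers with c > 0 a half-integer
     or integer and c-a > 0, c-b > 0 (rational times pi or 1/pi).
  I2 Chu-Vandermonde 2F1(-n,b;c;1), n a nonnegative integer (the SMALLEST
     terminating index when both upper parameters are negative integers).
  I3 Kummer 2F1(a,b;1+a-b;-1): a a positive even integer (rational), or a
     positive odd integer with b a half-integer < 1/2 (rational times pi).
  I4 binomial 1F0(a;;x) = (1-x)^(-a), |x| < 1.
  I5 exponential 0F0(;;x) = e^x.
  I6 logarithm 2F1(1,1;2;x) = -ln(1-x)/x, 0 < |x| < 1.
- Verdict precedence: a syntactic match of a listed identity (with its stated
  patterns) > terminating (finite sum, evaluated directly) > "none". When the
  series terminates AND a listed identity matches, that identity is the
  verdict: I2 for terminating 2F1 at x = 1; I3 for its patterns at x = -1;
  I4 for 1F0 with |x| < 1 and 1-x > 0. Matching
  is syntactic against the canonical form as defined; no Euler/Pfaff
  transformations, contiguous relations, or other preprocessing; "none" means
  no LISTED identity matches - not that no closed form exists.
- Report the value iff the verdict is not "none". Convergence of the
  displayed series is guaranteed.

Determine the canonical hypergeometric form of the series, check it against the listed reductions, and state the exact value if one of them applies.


Key observation: with t_0 = 2, the lower running product (C = 2) is a rising factorial.
Term ratio: r(k) = \frac{1}{2} * (k-\frac{2}{3}) (k+5) / [(k+\frac{8}{3}) (k+1)] - rational; roots negated = parameters, x = \frac{1}{2}, C = 2.

The series (x = \frac{1}{2}) is 2F1: upper {-\frac{2}{3}, 5}, lower {\frac{8}{3}}, prefactor 2. Verdict: none (x = \frac{1}{2}): each listed identity misses the multisets {-\frac{2}{3}, 5} ; {\frac{8}{3}}.


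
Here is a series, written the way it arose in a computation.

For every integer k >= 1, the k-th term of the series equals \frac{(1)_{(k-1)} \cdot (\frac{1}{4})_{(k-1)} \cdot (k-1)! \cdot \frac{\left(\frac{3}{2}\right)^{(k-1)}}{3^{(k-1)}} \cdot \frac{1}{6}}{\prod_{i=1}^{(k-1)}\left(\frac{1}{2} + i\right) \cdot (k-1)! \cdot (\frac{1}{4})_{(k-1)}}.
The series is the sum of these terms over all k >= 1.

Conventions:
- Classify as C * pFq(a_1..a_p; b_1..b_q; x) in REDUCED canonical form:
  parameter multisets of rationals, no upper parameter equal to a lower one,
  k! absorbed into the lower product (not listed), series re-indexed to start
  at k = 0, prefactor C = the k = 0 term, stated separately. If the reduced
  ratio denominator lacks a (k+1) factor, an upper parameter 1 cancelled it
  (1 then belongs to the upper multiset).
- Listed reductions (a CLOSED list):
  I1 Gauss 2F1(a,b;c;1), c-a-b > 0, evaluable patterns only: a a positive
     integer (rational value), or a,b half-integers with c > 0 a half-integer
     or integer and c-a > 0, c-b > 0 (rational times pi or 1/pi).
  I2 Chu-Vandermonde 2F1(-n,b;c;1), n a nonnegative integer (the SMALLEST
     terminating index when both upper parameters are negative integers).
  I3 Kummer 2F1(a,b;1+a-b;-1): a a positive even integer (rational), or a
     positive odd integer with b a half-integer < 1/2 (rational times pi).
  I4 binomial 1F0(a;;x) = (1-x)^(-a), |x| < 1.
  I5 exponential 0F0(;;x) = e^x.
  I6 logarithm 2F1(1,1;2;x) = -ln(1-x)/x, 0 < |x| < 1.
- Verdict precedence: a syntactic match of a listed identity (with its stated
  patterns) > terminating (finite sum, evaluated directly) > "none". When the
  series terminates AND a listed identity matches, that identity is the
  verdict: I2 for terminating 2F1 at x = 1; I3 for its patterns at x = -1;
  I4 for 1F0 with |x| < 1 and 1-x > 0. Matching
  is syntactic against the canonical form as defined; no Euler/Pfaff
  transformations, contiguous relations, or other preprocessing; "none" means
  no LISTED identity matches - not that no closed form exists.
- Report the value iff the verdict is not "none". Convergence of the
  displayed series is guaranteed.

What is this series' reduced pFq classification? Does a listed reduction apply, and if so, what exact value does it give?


At argument \frac{1}{2}: a 2F1 with upper {1, 1}, lower {\frac{3}{2}}, scaled by C = \frac{1}{6}. Verdict: none - this 2F1 at x = \frac{1}{2} matches no listed pattern, and upper {1, 1} holds no stopper.

Structural cue: with t_0 = \frac{1}{6}, the parameter 1/4 appears in both the upper and lower lists and cancels.
Consecutive-term ratio: r(k) = \frac{1}{2} * (k+1) (k+1) / [(k+\frac{3}{2}) (k+1)] - rational in k. x = \frac{1}{2}; t_0 = \frac{1}{6}; negate the roots.


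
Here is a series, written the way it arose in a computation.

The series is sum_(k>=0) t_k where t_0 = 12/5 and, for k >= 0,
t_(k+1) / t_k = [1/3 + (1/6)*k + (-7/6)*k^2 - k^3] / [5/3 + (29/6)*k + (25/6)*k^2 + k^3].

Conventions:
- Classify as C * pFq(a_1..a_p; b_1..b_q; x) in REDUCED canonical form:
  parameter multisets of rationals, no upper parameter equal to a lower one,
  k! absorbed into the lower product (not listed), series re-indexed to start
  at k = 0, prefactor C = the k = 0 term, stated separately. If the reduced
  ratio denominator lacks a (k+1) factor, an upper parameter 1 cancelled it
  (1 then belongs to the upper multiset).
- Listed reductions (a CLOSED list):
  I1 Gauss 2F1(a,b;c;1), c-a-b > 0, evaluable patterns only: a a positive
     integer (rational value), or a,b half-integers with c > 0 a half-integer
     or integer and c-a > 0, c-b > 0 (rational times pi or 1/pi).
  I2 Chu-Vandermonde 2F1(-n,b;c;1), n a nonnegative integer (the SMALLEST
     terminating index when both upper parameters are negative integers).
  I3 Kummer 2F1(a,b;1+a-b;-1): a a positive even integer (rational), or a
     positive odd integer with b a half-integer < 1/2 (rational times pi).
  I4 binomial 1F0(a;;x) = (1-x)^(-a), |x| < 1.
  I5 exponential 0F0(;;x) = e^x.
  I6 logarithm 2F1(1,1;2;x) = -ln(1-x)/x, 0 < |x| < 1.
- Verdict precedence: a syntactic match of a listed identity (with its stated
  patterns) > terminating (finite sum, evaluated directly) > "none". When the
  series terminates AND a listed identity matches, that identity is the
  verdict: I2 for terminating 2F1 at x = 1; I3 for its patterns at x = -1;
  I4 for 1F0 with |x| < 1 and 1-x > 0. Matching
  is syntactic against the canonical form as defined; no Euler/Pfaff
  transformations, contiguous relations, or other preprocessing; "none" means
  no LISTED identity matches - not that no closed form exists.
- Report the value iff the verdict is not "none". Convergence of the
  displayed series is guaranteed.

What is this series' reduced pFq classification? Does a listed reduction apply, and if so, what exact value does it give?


Key step: from the first term 12/5: the parameter 2/3 appears in both the upper and lower lists and cancels.
Consecutive-term ratio: r(k) = (-1) * (k-1/2) (k+1) / [(k+5/2) (k+1)] - rational in k, leading ratio (-1); with t_0 = 12/5, classification follows.

At argument -1: a 2F1 with upper {-1/2, 1}, lower {5/2}, scaled by C = 12/5. Verdict: the Kummer evaluation I3 matches (x = -1; c = 5/2 equals 1+a-b for upper {-1/2, 1}: listed pattern). Its exact value is (9/10) * pi.


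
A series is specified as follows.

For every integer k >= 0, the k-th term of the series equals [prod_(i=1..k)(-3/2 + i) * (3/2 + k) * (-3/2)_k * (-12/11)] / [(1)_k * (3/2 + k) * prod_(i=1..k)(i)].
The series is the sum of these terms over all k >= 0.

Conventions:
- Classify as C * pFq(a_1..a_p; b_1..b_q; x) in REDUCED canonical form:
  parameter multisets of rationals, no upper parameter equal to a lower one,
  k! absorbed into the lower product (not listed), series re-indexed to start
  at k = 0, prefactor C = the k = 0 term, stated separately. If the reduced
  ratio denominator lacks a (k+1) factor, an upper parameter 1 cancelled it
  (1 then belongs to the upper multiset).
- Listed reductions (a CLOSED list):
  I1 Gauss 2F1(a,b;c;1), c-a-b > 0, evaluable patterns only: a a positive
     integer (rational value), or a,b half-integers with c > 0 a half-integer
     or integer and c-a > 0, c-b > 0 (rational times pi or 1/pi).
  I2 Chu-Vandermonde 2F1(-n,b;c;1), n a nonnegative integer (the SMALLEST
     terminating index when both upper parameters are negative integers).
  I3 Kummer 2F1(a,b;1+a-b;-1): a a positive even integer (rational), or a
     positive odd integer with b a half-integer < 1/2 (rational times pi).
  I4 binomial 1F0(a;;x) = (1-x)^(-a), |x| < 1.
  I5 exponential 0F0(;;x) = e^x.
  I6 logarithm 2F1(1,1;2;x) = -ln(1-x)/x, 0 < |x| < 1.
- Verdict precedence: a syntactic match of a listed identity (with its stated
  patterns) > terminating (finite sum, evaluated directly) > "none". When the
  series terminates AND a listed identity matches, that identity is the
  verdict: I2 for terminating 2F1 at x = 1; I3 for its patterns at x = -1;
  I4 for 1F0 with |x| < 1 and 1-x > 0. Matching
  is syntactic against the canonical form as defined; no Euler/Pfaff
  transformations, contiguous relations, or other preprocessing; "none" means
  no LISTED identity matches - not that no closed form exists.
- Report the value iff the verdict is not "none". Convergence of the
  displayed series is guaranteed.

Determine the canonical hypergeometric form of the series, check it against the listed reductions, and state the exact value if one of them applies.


The series (x = 1) is 2F1: upper {-3/2, -1/2}, lower {1}, prefactor -12/11. Verdict: this is Gauss's theorem I1 (half-integer case) (x = 1; upper {-3/2, -1/2} half-integers, c = 1 in the evaluable pattern). Its exact value is (-64/11) / pi.

Key observation: x = 1 and the product of the first k integers (C = -12/11) is k!.
Step ratio: r(k) = 1 * (k-3/2) (k-1/2) / [(k+1) (k+1)] - rational in k. x = 1; t_0 = -12/11; negate the roots.


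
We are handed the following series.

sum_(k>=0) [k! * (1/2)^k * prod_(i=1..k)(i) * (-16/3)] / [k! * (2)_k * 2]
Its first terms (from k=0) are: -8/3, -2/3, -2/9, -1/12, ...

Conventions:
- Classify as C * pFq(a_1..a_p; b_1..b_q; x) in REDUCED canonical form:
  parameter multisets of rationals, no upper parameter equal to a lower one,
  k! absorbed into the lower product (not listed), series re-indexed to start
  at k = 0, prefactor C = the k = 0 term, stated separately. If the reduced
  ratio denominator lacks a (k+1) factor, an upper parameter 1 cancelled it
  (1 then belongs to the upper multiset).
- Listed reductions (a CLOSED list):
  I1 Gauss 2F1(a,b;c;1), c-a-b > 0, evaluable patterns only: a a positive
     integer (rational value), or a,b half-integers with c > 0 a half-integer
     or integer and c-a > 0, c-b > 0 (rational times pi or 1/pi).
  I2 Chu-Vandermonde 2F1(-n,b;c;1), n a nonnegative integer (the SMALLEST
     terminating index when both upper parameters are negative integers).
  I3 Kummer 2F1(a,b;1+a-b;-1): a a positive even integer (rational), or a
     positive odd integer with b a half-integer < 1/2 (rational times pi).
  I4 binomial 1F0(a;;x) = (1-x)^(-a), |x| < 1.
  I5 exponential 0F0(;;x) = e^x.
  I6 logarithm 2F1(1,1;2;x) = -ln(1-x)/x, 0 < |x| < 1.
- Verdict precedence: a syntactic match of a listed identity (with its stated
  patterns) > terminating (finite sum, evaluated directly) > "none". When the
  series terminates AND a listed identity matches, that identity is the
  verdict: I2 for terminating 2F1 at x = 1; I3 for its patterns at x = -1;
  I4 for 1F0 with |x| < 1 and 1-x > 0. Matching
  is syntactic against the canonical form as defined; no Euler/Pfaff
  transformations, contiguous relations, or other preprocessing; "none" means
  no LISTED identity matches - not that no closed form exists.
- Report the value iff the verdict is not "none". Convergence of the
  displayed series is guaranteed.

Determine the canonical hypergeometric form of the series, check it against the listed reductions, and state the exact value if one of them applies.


Reduced: x = 1/2, 2F1, upper = {1, 1}, lower = {2}, C = -8/3. Verdict at x = 1/2: the I6 logarithm reduction matches (the logarithm: parameters (1,1;2), x = 1/2). Hence: (16/3) * ln(1/2).

Key step: with t_0 = -8/3, the factorial ratio (C = -8/3) (k+a-1)!/(a-1)! is a rising factorial (a)_k.
Term ratio: r(k) = (1/2) * (k+1) (k+1) / [(k+2) (k+1)] - rational; roots negated = parameters, x = (1/2), C = -8/3.


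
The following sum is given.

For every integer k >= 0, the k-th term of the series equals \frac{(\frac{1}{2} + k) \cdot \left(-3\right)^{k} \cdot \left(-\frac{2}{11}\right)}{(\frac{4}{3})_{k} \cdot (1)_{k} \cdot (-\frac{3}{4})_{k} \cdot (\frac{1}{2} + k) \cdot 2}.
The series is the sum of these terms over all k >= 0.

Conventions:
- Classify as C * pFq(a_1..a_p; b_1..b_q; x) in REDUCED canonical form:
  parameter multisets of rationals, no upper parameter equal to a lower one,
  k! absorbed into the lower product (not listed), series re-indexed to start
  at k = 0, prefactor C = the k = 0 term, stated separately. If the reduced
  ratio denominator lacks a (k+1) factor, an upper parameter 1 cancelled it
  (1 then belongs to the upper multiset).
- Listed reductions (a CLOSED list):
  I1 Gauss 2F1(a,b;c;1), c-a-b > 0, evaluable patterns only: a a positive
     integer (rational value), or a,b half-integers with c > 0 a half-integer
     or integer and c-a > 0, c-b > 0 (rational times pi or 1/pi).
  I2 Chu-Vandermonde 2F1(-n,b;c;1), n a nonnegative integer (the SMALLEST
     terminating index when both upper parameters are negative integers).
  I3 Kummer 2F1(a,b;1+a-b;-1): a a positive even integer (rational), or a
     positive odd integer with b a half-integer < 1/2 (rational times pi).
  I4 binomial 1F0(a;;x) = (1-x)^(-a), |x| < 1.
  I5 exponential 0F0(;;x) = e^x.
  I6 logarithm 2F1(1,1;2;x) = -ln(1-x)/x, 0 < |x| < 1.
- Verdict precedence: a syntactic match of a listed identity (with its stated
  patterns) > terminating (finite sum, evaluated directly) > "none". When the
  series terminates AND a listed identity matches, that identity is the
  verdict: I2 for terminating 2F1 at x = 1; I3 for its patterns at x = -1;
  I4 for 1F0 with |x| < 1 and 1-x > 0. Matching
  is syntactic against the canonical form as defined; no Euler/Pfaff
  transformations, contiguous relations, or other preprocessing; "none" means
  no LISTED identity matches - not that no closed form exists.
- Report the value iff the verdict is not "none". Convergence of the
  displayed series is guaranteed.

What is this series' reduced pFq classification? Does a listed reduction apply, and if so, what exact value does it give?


Structural cue: from the first term -\frac{1}{11}: (1)_k (C = -1/11, x = -3) is k! itself.
Ratio: r(k) = -3 * 1 / [(k-\frac{3}{4}) (k+\frac{4}{3}) (k+1)] ; factor over Q: parameters, x = -3, and C = -\frac{1}{11}.

This is -\frac{1}{11} * 0F2(-; -\frac{3}{4}, \frac{4}{3}; -3) in reduced canonical form. Verdict: none - at argument -3 the multisets {-} ; {-\frac{3}{4}, \frac{4}{3}} match no listed identity.


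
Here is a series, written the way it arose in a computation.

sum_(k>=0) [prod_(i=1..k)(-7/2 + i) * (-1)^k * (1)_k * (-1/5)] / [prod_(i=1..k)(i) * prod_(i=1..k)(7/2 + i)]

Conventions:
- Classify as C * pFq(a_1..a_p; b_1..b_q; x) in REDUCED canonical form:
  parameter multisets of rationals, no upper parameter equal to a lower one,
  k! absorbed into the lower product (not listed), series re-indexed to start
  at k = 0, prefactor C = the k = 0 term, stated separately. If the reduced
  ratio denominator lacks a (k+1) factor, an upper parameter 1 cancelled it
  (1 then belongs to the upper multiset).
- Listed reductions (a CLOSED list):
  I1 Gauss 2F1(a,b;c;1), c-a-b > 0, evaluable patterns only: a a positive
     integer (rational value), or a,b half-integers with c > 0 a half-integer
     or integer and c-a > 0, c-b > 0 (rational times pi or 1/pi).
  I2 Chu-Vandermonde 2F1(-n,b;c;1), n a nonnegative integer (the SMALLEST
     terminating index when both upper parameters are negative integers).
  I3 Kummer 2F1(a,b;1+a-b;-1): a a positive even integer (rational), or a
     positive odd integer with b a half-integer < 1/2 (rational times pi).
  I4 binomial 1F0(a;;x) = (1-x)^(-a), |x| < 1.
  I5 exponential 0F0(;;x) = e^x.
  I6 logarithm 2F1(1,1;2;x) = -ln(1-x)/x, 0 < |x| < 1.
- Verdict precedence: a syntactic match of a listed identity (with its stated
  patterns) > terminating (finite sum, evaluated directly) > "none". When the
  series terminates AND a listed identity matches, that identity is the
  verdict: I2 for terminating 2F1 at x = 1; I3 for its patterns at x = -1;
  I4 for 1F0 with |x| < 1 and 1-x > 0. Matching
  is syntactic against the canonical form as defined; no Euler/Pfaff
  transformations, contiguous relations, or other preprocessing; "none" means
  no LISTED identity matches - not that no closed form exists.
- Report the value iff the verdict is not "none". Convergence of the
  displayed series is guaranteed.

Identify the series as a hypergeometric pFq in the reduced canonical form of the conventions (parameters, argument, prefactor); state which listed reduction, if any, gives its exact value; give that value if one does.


With C = -1/5: the canonical form is 2F1(-5/2, 1; 9/2; -1). Verdict at x = -1: Kummer's theorem (I3) matches (x = -1; c = 9/2 equals 1+a-b for upper {-5/2, 1}: listed pattern). Its exact value is (-7/64) * pi.

Key observation: x = (-1) and the product of the first k integers (prefactor -1/5) is k!.
Ratio: r(k) = (-1) * (k-5/2) (k+1) / [(k+9/2) (k+1)] - rational in k, leading ratio (-1); with t_0 = -1/5, classification follows.


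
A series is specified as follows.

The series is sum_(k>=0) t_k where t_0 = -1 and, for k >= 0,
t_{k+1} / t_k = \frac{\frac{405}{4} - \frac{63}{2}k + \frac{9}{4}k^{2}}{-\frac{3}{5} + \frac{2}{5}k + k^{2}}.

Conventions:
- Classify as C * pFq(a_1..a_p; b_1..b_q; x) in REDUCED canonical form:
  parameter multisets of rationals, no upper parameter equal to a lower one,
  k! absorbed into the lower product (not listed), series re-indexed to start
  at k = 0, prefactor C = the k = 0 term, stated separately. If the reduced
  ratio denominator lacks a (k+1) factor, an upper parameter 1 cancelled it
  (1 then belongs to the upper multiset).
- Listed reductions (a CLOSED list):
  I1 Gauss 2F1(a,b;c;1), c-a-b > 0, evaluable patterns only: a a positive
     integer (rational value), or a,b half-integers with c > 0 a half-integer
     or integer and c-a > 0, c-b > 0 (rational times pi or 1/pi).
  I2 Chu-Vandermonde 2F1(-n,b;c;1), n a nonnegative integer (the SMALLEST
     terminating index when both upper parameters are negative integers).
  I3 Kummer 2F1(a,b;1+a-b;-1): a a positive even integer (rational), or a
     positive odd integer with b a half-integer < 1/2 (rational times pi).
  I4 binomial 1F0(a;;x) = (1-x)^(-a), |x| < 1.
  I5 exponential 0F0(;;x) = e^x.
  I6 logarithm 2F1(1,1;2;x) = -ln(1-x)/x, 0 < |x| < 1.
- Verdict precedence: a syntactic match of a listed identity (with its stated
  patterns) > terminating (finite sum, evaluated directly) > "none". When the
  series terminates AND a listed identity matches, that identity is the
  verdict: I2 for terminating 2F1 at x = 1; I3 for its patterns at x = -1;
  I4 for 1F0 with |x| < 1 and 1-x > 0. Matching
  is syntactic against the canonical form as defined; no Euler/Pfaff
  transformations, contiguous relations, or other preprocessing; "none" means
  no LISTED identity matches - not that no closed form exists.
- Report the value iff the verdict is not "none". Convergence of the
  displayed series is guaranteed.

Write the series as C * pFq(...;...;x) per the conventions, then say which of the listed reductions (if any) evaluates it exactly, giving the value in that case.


Structural cue: t_0 = -1 here, and factor the ratio over Q (prefactor -1): negated roots = parameters.
Adjacent-term ratio: r(k) = \frac{9}{4} * (k-9) (k-5) / [(k-\frac{3}{5}) (k+1)] - rational in k. x = \frac{9}{4}; t_0 = -1; negate the roots.

Classification (C = -1): 2F1 with upper {-9, -5}, lower {-\frac{3}{5}}, argument x = \frac{9}{4}. Verdict: terminating - upper -5 stops the sum at k = 5; the 6 terms are added exactly. Sum: \frac{8571371471}{8704}.


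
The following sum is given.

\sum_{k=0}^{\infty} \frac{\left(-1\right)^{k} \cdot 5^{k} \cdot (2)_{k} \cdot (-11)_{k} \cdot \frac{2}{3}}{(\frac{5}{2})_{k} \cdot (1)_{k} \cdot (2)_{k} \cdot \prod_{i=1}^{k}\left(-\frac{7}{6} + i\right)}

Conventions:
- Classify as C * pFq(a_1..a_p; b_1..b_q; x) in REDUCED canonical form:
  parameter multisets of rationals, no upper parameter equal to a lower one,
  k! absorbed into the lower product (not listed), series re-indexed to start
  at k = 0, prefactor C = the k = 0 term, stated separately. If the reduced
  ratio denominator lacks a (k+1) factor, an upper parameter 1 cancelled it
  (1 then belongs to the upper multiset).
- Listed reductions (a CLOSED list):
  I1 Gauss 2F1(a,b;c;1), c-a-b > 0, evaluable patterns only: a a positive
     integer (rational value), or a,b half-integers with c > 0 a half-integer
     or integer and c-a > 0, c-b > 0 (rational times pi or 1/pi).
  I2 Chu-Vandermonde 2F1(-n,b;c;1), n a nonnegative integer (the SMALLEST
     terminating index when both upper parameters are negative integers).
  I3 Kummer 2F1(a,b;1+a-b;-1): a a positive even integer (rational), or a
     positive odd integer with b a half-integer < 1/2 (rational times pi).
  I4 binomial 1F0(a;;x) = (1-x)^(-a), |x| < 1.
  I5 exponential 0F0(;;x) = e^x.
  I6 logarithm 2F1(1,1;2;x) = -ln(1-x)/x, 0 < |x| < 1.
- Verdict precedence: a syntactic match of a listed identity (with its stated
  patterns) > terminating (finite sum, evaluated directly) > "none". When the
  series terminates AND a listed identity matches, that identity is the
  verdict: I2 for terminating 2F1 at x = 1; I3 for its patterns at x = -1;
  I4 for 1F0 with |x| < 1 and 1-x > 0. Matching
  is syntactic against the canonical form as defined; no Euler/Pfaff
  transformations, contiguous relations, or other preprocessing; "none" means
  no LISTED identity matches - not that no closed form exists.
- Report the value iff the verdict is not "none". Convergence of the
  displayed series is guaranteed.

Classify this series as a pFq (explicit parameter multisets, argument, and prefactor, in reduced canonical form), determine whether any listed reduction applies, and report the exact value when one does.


This is \frac{2}{3} * 1F2(-11; -\frac{1}{6}, \frac{5}{2}; -5) in reduced canonical form. Verdict: terminating at k = 11: the factor (-11)_k kills every later term; summing the 12 survivors is exact. Exact value: -\frac{396362431180550798281586}{117370989765197136969}.

Key observation: t_0 being \frac{2}{3}, (1)_k (C = 2/3, x = -5) is k! itself.
Term ratio: r(k) = -5 * (k-11) / [(k-\frac{1}{6}) (k+\frac{5}{2}) (k+1)] ; factor over Q: parameters, x = -5, and C = \frac{2}{3}.


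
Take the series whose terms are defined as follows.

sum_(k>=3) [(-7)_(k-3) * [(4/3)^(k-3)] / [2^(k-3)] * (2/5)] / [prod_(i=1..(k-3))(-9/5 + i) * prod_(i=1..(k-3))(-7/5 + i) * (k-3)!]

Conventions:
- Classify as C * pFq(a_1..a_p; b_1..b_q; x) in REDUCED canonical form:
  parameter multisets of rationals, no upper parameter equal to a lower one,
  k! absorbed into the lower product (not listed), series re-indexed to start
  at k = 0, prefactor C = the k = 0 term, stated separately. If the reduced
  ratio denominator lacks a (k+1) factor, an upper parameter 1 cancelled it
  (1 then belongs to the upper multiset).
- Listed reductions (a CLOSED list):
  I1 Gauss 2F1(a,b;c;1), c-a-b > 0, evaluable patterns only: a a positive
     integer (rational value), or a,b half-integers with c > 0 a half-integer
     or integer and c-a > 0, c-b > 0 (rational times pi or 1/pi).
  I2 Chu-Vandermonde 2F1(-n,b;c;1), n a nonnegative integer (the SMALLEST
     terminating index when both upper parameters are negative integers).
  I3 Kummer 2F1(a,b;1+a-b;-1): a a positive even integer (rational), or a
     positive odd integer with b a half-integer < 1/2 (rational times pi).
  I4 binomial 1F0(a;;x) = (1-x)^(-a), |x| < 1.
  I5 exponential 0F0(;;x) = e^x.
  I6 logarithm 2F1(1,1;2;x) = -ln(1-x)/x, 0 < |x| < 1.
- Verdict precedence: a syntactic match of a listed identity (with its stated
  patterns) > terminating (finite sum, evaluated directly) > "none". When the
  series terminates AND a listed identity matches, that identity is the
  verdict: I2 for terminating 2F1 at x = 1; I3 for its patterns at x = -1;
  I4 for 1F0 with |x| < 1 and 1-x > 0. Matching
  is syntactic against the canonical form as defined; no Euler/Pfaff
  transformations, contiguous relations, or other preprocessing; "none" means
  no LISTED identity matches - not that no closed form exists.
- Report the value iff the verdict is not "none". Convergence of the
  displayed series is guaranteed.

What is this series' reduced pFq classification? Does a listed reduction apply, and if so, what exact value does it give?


x = 2/3 here; the reduced form reads 1F2, upper {-7}, lower {-4/5, -2/5}, C = 2/5. Verdict: terminating - upper parameter -7 makes this a finite sum (last index 7), evaluated exactly. Value: 29827777057037753/712587724168320.

Key step: t_0 being 2/5, the lower running product (C = 2/5) is a rising factorial.
Consecutive-term ratio: r(k) = (2/3) * (k-7) / [(k-4/5) (k-2/5) (k+1)] - rational; roots negated = parameters, x = (2/3), C = 2/5.
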